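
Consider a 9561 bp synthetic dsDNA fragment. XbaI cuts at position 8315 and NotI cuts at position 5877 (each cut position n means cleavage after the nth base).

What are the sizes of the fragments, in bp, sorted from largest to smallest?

5877, 2438, 1246 bp

Combined cut positions (sorted): 5877, 8315.
Linear molecule, 2 cuts → 3 fragments:
  5877 − 0 = 5877 bp
  8315 − 5877 = 2438 bp
  9561 − 8315 = 1246 bp
Sorted largest to smallest: 5877, 2438, 1246 bp.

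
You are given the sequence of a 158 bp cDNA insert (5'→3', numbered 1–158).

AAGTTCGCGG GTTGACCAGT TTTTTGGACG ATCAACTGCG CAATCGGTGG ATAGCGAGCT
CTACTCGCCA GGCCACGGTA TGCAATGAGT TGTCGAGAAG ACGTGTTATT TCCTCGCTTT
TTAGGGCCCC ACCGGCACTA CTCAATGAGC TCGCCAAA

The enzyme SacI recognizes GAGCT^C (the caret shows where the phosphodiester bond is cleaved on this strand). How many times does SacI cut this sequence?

2

GAGCTC occurs starting at positions 56, 147.
SacI cuts at 2 sites.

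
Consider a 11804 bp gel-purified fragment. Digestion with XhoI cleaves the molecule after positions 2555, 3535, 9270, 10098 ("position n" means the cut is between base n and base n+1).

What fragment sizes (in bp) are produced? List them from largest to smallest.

Linear molecule, 4 cuts → 5 fragments:
  2555 − 0 = 2555 bp
  3535 − 2555 = 980 bp
  9270 − 3535 = 5735 bp
  10098 − 9270 = 828 bp
  11804 − 10098 = 1706 bp
Sorted largest to smallest: 5735, 2555, 1706, 980, 828 bp.

5735, 2555, 1706, 980, 828 bp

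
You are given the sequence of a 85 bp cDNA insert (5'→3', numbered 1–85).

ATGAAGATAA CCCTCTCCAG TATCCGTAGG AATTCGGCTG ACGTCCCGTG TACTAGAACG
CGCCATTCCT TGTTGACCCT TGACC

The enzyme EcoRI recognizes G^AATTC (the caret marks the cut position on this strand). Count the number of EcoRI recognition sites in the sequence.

1

GAATTC occurs starting at position 30.
EcoRI cuts at 1 site.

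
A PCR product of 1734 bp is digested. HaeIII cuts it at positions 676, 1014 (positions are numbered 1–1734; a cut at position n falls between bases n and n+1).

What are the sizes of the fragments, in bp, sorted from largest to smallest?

Linear molecule, 2 cuts → 3 fragments:
  676 − 0 = 676 bp
  1014 − 676 = 338 bp
  1734 − 1014 = 720 bp
Sorted largest to smallest: 720, 676, 338 bp.

720, 676, 338 bp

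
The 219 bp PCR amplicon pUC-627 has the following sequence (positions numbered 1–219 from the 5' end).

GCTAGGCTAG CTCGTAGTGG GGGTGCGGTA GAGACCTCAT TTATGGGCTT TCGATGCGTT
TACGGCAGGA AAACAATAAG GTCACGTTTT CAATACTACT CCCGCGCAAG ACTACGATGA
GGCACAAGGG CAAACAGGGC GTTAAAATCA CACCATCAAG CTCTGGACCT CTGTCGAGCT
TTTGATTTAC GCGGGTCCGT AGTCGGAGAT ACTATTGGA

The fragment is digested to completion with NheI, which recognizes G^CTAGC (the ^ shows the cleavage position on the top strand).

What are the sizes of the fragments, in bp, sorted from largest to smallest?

The NheI site (GCTAGC) starts at position 6.
NheI cuts after the first base of each site, so after position 6.
Linear molecule, 1 cut → 2 fragments:
  1–6 → 6 bp
  7–219 → 213 bp
Sorted largest to smallest: 213, 6 bp.

213, 6 bp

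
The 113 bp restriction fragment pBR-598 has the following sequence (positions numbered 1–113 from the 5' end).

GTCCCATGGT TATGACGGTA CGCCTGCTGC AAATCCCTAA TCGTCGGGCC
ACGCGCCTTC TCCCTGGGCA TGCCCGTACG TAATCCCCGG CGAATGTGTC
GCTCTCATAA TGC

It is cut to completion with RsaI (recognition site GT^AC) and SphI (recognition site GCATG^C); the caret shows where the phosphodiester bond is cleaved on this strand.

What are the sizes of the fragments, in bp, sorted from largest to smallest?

53, 36, 19, 5 bp

RsaI sites (GTAC) start at positions 18, 76.
RsaI cuts after base 2 of each site, so after positions 19, 77.
The SphI site (GCATGC) starts at position 68.
SphI cuts after base 5 of each site (before the last base), so after position 72.
Combined cut positions: 19, 72, 77.
Linear molecule, 3 cuts → 4 fragments:
  1–19 → 19 bp
  20–72 → 53 bp
  73–77 → 5 bp
  78–113 → 36 bp
Sorted largest to smallest: 53, 36, 19, 5 bp.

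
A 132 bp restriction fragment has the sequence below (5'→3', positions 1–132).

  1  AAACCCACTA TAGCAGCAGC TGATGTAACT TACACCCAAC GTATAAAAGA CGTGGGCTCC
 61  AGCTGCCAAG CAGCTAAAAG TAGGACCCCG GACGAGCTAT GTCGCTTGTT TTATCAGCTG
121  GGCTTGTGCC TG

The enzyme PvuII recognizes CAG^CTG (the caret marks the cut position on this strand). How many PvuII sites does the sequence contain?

3

CAGCTG occurs starting at positions 17, 60, 115.
PvuII cuts at 3 sites.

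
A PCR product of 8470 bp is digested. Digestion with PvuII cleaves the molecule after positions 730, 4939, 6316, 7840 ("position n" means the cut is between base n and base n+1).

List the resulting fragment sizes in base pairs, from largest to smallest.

Linear molecule, 4 cuts → 5 fragments:
  730 − 0 = 730 bp
  4939 − 730 = 4209 bp
  6316 − 4939 = 1377 bp
  7840 − 6316 = 1524 bp
  8470 − 7840 = 630 bp
Sorted largest to smallest: 4209, 1524, 1377, 730, 630 bp.

4209, 1524, 1377, 730, 630 bp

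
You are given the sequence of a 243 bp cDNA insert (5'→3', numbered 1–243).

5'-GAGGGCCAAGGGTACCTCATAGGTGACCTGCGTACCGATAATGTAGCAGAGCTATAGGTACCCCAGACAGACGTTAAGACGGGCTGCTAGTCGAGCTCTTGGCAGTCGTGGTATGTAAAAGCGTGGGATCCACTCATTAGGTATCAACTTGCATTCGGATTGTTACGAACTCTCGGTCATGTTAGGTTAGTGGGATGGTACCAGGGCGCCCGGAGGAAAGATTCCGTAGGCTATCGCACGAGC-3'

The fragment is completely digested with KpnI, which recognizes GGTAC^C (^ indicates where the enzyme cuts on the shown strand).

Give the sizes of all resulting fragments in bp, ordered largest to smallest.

KpnI sites (GGTACC) start at positions 11, 57, 197.
KpnI cuts after base 5 of each site (before the last base), so after positions 15, 61, 201.
Linear molecule, 3 cuts → 4 fragments:
  1–15 → 15 bp
  16–61 → 46 bp
  62–201 → 140 bp
  202–243 → 42 bp
Sorted largest to smallest: 140, 46, 42, 15 bp.

140, 46, 42, 15 bp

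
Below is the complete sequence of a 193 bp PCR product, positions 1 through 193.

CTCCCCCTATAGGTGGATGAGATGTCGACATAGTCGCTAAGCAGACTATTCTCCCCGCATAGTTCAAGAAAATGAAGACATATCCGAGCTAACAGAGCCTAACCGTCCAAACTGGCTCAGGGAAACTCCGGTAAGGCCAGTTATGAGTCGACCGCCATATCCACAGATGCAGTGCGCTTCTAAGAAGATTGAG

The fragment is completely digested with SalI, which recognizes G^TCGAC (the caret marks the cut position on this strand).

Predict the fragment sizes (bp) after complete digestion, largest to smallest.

123, 46, 24 bp

SalI sites (GTCGAC) start at positions 24, 147.
SalI cuts after the first base of each site, so after positions 24, 147.
Linear molecule, 2 cuts → 3 fragments:
  1–24 → 24 bp
  25–147 → 123 bp
  148–193 → 46 bp
Sorted largest to smallest: 123, 46, 24 bp.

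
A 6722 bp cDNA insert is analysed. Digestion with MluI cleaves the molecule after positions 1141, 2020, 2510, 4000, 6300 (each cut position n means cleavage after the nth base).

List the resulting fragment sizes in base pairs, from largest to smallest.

Linear molecule, 5 cuts → 6 fragments:
  1141 − 0 = 1141 bp
  2020 − 1141 = 879 bp
  2510 − 2020 = 490 bp
  4000 − 2510 = 1490 bp
  6300 − 4000 = 2300 bp
  6722 − 6300 = 422 bp
Sorted largest to smallest: 2300, 1490, 1141, 879, 490, 422 bp.

2300, 1490, 1141, 879, 490, 422 bp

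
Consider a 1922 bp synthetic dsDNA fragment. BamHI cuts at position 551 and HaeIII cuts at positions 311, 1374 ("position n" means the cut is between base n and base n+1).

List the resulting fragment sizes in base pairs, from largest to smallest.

823, 548, 311, 240 bp

Combined cut positions (sorted): 311, 551, 1374.
Linear molecule, 3 cuts → 4 fragments:
  311 − 0 = 311 bp
  551 − 311 = 240 bp
  1374 − 551 = 823 bp
  1922 − 1374 = 548 bp
Sorted largest to smallest: 823, 548, 311, 240 bp.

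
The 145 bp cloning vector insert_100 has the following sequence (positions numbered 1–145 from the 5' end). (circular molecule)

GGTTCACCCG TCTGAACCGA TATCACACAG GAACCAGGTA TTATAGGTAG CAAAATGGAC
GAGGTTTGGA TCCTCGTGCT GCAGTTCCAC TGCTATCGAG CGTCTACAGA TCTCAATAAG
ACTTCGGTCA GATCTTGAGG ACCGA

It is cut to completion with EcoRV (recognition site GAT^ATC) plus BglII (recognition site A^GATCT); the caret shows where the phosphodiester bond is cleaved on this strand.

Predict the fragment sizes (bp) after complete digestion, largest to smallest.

87, 36, 22 bp

The EcoRV site (GATATC) starts at position 19.
EcoRV cuts after base 3 of each site, so after position 21.
BglII sites (AGATCT) start at positions 108, 130.
BglII cuts after the first base of each site, so after positions 108, 130.
Combined cut positions: 21, 108, 130.
Circular molecule, 3 cuts → 3 fragments:
  22–108 → 87 bp
  109–130 → 22 bp
  131–145 then 1–21 → 15 + 21 = 36 bp
Sorted largest to smallest: 87, 36, 22 bp.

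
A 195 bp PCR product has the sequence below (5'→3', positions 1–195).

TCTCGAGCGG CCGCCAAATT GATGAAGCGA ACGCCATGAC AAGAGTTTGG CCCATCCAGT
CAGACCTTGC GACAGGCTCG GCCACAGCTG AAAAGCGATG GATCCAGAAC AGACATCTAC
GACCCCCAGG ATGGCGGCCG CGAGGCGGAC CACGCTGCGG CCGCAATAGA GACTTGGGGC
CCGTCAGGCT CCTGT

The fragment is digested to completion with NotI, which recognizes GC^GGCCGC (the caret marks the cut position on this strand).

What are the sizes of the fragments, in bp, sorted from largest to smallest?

127, 37, 23, 8 bp

NotI sites (GCGGCCGC) start at positions 7, 134, 157.
NotI cuts after base 2 of each site, so after positions 8, 135, 158.
Linear molecule, 3 cuts → 4 fragments:
  1–8 → 8 bp
  9–135 → 127 bp
  136–158 → 23 bp
  159–195 → 37 bp
Sorted largest to smallest: 127, 37, 23, 8 bp.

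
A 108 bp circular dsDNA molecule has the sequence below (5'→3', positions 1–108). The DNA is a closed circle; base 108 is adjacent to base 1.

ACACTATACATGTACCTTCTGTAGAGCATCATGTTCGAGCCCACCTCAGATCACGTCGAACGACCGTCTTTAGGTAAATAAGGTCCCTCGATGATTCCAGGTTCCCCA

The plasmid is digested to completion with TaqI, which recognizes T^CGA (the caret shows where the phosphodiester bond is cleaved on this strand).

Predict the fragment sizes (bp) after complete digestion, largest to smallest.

55, 32, 21 bp

TaqI sites (TCGA) start at positions 35, 56, 88.
TaqI cuts after the first base of each site, so after positions 35, 56, 88.
Circular molecule, 3 cuts → 3 fragments:
  36–56 → 21 bp
  57–88 → 32 bp
  89–108 then 1–35 → 20 + 35 = 55 bp
Sorted largest to smallest: 55, 32, 21 bp.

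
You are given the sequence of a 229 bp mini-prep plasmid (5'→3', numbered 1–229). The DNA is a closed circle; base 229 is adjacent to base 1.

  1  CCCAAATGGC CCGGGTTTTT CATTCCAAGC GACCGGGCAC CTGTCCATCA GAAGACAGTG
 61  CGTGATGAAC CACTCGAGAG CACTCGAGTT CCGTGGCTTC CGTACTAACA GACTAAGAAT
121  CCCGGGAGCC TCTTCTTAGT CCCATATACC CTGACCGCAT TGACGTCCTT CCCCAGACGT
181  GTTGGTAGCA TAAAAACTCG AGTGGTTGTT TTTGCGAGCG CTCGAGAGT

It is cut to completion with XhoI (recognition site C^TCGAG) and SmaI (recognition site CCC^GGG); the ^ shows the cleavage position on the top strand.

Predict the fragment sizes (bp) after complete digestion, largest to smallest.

XhoI sites (CTCGAG) start at positions 73, 83, 197, 221.
XhoI cuts after the first base of each site, so after positions 73, 83, 197, 221.
SmaI sites (CCCGGG) start at positions 10, 121.
SmaI cuts after base 3 of each site, so after positions 12, 123.
Combined cut positions: 12, 73, 83, 123, 197, 221.
Circular molecule, 6 cuts → 6 fragments:
  13–73 → 61 bp
  74–83 → 10 bp
  84–123 → 40 bp
  124–197 → 74 bp
  198–221 → 24 bp
  222–229 then 1–12 → 8 + 12 = 20 bp
Sorted largest to smallest: 74, 61, 40, 24, 20, 10 bp.

74, 61, 40, 24, 20, 10 bp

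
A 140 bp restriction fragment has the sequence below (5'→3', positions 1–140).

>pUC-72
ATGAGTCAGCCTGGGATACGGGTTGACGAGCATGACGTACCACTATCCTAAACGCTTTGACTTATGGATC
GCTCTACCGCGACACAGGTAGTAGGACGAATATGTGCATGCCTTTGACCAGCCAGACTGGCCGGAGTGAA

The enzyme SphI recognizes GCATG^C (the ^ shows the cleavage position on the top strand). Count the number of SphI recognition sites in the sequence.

GCATGC occurs starting at position 106.
SphI cuts at 1 site.

1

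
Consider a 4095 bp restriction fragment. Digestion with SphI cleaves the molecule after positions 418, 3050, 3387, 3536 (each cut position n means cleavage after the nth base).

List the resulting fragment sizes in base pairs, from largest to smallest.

2632, 559, 418, 337, 149 bp

Linear molecule, 4 cuts → 5 fragments:
  418 − 0 = 418 bp
  3050 − 418 = 2632 bp
  3387 − 3050 = 337 bp
  3536 − 3387 = 149 bp
  4095 − 3536 = 559 bp
Sorted largest to smallest: 2632, 559, 418, 337, 149 bp.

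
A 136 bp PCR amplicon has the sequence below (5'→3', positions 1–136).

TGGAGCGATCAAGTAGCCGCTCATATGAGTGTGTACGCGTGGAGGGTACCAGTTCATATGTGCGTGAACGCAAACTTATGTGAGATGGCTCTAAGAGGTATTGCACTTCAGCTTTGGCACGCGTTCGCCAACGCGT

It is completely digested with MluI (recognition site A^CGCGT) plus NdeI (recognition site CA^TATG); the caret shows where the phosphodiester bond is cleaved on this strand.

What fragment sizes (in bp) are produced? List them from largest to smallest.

63, 23, 21, 12, 12, 5 bp

MluI sites (ACGCGT) start at positions 35, 119, 131.
MluI cuts after the first base of each site, so after positions 35, 119, 131.
NdeI sites (CATATG) start at positions 22, 55.
NdeI cuts after base 2 of each site, so after positions 23, 56.
Combined cut positions: 23, 35, 56, 119, 131.
Linear molecule, 5 cuts → 6 fragments:
  1–23 → 23 bp
  24–35 → 12 bp
  36–56 → 21 bp
  57–119 → 63 bp
  120–131 → 12 bp
  132–136 → 5 bp
Sorted largest to smallest: 63, 23, 21, 12, 12, 5 bp.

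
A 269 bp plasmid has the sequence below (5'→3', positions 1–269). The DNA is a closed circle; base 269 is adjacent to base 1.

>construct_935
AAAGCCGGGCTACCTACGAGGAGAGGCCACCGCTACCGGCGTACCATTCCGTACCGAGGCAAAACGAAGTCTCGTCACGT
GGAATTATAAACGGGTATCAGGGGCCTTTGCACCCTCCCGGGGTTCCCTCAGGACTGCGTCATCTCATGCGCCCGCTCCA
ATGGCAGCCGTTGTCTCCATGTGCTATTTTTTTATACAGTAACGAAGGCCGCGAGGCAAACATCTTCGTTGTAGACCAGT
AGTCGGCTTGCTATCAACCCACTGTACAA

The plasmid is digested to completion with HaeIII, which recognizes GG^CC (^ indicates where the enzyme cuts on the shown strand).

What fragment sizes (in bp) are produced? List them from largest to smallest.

HaeIII sites (GGCC) start at positions 25, 103, 207.
HaeIII cuts after base 2 of each site, so after positions 26, 104, 208.
Circular molecule, 3 cuts → 3 fragments:
  27–104 → 78 bp
  105–208 → 104 bp
  209–269 then 1–26 → 61 + 26 = 87 bp
Sorted largest to smallest: 104, 87, 78 bp.

104, 87, 78 bp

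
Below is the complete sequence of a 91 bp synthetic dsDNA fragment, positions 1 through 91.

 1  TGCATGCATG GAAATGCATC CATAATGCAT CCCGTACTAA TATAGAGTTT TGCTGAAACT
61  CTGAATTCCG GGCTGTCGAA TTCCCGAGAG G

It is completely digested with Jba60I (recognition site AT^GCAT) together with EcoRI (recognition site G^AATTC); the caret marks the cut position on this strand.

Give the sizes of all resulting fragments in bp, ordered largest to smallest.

37, 15, 13, 11, 10, 5 bp

Jba60I sites (ATGCAT) start at positions 4, 14, 25.
Jba60I cuts after base 2 of each site, so after positions 5, 15, 26.
EcoRI sites (GAATTC) start at positions 63, 78.
EcoRI cuts after the first base of each site, so after positions 63, 78.
Combined cut positions: 5, 15, 26, 63, 78.
Linear molecule, 5 cuts → 6 fragments:
  1–5 → 5 bp
  6–15 → 10 bp
  16–26 → 11 bp
  27–63 → 37 bp
  64–78 → 15 bp
  79–91 → 13 bp
Sorted largest to smallest: 37, 15, 13, 11, 10, 5 bp.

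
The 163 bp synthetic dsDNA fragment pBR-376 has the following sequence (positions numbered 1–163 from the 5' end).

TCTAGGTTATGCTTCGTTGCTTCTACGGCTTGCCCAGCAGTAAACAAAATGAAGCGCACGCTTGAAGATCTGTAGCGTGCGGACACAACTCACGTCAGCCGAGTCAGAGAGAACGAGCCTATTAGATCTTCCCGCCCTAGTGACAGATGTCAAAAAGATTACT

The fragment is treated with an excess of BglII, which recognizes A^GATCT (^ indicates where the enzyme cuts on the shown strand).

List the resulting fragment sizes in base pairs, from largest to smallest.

BglII sites (AGATCT) start at positions 66, 124.
BglII cuts after the first base of each site, so after positions 66, 124.
Linear molecule, 2 cuts → 3 fragments:
  1–66 → 66 bp
  67–124 → 58 bp
  125–163 → 39 bp
Sorted largest to smallest: 66, 58, 39 bp.

66, 58, 39 bp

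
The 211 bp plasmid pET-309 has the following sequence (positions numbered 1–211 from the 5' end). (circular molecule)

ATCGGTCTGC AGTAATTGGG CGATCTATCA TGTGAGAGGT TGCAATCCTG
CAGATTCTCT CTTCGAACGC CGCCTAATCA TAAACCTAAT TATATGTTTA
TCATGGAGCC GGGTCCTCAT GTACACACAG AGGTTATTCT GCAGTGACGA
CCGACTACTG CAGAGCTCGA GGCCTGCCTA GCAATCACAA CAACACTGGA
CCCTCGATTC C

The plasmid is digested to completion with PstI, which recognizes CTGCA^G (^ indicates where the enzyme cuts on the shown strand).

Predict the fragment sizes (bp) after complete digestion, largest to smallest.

PstI sites (CTGCAG) start at positions 7, 48, 139, 158.
PstI cuts after base 5 of each site (before the last base), so after positions 11, 52, 143, 162.
Circular molecule, 4 cuts → 4 fragments:
  12–52 → 41 bp
  53–143 → 91 bp
  144–162 → 19 bp
  163–211 then 1–11 → 49 + 11 = 60 bp
Sorted largest to smallest: 91, 60, 41, 19 bp.

91, 60, 41, 19 bp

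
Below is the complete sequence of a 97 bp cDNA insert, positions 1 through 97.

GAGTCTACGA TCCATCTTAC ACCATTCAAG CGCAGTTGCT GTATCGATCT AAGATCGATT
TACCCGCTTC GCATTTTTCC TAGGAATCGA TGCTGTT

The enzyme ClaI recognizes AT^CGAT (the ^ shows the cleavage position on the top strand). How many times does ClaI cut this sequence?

3

ATCGAT occurs starting at positions 43, 54, 86.
ClaI cuts at 3 sites.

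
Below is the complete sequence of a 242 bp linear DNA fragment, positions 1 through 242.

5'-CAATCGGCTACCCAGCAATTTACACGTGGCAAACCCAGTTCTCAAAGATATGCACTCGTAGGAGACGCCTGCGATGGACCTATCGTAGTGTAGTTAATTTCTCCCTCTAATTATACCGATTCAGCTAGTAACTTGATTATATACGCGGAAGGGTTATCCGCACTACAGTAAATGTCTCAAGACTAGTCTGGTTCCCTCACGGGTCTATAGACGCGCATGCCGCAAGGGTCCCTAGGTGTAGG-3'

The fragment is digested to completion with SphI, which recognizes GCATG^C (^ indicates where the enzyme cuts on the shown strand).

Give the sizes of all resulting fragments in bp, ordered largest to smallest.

219, 23 bp

The SphI site (GCATGC) starts at position 215.
SphI cuts after base 5 of each site (before the last base), so after position 219.
Linear molecule, 1 cut → 2 fragments:
  1–219 → 219 bp
  220–242 → 23 bp
Sorted largest to smallest: 219, 23 bp.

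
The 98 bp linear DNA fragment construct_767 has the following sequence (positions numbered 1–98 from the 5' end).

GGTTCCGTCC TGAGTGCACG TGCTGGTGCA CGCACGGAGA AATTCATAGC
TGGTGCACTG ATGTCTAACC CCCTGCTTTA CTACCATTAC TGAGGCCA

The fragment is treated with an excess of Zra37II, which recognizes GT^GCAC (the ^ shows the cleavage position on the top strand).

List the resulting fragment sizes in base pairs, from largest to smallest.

Zra37II sites (GTGCAC) start at positions 14, 26, 53.
Zra37II cuts after base 2 of each site, so after positions 15, 27, 54.
Linear molecule, 3 cuts → 4 fragments:
  1–15 → 15 bp
  16–27 → 12 bp
  28–54 → 27 bp
  55–98 → 44 bp
Sorted largest to smallest: 44, 27, 15, 12 bp.

44, 27, 15, 12 bp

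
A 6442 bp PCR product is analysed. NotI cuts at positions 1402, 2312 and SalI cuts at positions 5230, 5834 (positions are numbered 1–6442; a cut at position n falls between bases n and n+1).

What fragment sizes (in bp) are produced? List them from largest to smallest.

2918, 1402, 910, 608, 604 bp

Combined cut positions (sorted): 1402, 2312, 5230, 5834.
Linear molecule, 4 cuts → 5 fragments:
  1402 − 0 = 1402 bp
  2312 − 1402 = 910 bp
  5230 − 2312 = 2918 bp
  5834 − 5230 = 604 bp
  6442 − 5834 = 608 bp
Sorted largest to smallest: 2918, 1402, 910, 608, 604 bp.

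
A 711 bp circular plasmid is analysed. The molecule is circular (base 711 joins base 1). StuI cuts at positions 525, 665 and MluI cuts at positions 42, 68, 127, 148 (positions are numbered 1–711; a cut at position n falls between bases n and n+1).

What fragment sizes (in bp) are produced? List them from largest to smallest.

377, 140, 88, 59, 26, 21 bp

Combined cut positions (sorted): 42, 68, 127, 148, 525, 665.
Circular molecule, 6 cuts → 6 fragments:
  68 − 42 = 26 bp
  127 − 68 = 59 bp
  148 − 127 = 21 bp
  525 − 148 = 377 bp
  665 − 525 = 140 bp
  wrap: 711 − 665 + 42 = 88 bp
Sorted largest to smallest: 377, 140, 88, 59, 26, 21 bp.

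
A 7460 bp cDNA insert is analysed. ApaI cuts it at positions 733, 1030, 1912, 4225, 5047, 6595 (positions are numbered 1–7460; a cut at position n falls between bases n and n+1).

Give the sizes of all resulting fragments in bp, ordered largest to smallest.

2313, 1548, 882, 865, 822, 733, 297 bp

Linear molecule, 6 cuts → 7 fragments:
  733 − 0 = 733 bp
  1030 − 733 = 297 bp
  1912 − 1030 = 882 bp
  4225 − 1912 = 2313 bp
  5047 − 4225 = 822 bp
  6595 − 5047 = 1548 bp
  7460 − 6595 = 865 bp
Sorted largest to smallest: 2313, 1548, 882, 865, 822, 733, 297 bp.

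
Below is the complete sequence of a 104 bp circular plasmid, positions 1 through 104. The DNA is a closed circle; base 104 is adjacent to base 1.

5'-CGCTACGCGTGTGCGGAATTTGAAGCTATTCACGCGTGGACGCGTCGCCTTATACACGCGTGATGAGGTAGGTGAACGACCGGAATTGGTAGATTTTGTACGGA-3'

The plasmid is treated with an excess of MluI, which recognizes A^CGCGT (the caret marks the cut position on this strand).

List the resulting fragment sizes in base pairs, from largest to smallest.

53, 27, 16, 8 bp

MluI sites (ACGCGT) start at positions 5, 32, 40, 56.
MluI cuts after the first base of each site, so after positions 5, 32, 40, 56.
Circular molecule, 4 cuts → 4 fragments:
  6–32 → 27 bp
  33–40 → 8 bp
  41–56 → 16 bp
  57–104 then 1–5 → 48 + 5 = 53 bp
Sorted largest to smallest: 53, 27, 16, 8 bp.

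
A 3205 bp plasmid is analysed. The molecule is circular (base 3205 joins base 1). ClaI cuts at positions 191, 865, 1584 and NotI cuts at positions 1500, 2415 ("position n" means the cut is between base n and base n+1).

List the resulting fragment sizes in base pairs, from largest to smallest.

Combined cut positions (sorted): 191, 865, 1500, 1584, 2415.
Circular molecule, 5 cuts → 5 fragments:
  865 − 191 = 674 bp
  1500 − 865 = 635 bp
  1584 − 1500 = 84 bp
  2415 − 1584 = 831 bp
  wrap: 3205 − 2415 + 191 = 981 bp
Sorted largest to smallest: 981, 831, 674, 635, 84 bp.

981, 831, 674, 635, 84 bp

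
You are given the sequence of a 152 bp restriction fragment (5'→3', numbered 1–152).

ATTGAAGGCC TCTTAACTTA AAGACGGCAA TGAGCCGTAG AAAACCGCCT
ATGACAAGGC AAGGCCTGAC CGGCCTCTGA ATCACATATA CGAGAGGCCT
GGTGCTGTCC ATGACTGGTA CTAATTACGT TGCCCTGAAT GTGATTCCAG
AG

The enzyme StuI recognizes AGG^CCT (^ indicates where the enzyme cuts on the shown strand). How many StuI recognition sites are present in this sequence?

AGGCCT occurs starting at positions 6, 62, 95.
StuI cuts at 3 sites.

3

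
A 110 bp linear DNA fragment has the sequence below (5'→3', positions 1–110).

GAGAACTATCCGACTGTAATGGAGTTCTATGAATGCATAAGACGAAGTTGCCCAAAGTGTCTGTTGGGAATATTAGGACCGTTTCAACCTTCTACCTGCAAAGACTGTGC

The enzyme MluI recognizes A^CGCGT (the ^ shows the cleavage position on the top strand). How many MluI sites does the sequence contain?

0

No occurrence of ACGCGT is present in the sequence.
MluI does not cut: 0 sites.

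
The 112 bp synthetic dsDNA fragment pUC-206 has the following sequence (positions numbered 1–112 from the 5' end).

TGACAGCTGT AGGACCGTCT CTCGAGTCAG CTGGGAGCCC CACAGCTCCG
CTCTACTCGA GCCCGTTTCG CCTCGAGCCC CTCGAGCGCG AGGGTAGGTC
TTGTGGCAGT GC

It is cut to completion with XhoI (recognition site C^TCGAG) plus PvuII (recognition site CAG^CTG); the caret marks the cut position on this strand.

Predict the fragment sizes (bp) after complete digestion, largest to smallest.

XhoI sites (CTCGAG) start at positions 21, 56, 72, 81.
XhoI cuts after the first base of each site, so after positions 21, 56, 72, 81.
PvuII sites (CAGCTG) start at positions 4, 28.
PvuII cuts after base 3 of each site, so after positions 6, 30.
Combined cut positions: 6, 21, 30, 56, 72, 81.
Linear molecule, 6 cuts → 7 fragments:
  1–6 → 6 bp
  7–21 → 15 bp
  22–30 → 9 bp
  31–56 → 26 bp
  57–72 → 16 bp
  73–81 → 9 bp
  82–112 → 31 bp
Sorted largest to smallest: 31, 26, 16, 15, 9, 9, 6 bp.

31, 26, 16, 15, 9, 9, 6 bp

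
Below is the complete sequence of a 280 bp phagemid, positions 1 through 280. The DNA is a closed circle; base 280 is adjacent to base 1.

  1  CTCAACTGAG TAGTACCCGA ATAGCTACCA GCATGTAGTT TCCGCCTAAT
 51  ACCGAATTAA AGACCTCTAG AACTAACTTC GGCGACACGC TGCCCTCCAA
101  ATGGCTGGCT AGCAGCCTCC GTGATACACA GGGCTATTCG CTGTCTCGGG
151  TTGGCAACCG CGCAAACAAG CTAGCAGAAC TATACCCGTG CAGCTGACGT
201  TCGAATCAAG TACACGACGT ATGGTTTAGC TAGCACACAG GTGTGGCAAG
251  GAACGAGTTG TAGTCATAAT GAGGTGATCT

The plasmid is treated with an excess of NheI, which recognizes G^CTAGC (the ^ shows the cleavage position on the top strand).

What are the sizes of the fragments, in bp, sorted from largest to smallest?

NheI sites (GCTAGC) start at positions 108, 170, 229.
NheI cuts after the first base of each site, so after positions 108, 170, 229.
Circular molecule, 3 cuts → 3 fragments:
  109–170 → 62 bp
  171–229 → 59 bp
  230–280 then 1–108 → 51 + 108 = 159 bp
Sorted largest to smallest: 159, 62, 59 bp.

159, 62, 59 bp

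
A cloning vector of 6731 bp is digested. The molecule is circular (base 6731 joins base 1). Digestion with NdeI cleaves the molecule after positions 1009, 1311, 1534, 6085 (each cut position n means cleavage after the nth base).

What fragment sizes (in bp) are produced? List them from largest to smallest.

Circular molecule, 4 cuts → 4 fragments:
  1311 − 1009 = 302 bp
  1534 − 1311 = 223 bp
  6085 − 1534 = 4551 bp
  wrap: 6731 − 6085 + 1009 = 1655 bp
Sorted largest to smallest: 4551, 1655, 302, 223 bp.

4551, 1655, 302, 223 bp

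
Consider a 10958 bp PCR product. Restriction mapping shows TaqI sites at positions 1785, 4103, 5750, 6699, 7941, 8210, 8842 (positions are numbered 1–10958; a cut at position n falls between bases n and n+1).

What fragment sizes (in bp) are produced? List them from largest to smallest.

Linear molecule, 7 cuts → 8 fragments:
  1785 − 0 = 1785 bp
  4103 − 1785 = 2318 bp
  5750 − 4103 = 1647 bp
  6699 − 5750 = 949 bp
  7941 − 6699 = 1242 bp
  8210 − 7941 = 269 bp
  8842 − 8210 = 632 bp
  10958 − 8842 = 2116 bp
Sorted largest to smallest: 2318, 2116, 1785, 1647, 1242, 949, 632, 269 bp.

2318, 2116, 1785, 1647, 1242, 949, 632, 269 bp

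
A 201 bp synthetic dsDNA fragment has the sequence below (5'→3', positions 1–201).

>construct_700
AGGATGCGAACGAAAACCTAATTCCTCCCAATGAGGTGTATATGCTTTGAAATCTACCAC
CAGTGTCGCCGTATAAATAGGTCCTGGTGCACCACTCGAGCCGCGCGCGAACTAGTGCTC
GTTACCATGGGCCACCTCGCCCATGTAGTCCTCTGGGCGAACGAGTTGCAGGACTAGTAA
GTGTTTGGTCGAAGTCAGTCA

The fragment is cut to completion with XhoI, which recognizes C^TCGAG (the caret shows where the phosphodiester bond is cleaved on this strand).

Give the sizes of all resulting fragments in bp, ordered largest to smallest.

106, 95 bp

The XhoI site (CTCGAG) starts at position 95.
XhoI cuts after the first base of each site, so after position 95.
Linear molecule, 1 cut → 2 fragments:
  1–95 → 95 bp
  96–201 → 106 bp
Sorted largest to smallest: 106, 95 bp.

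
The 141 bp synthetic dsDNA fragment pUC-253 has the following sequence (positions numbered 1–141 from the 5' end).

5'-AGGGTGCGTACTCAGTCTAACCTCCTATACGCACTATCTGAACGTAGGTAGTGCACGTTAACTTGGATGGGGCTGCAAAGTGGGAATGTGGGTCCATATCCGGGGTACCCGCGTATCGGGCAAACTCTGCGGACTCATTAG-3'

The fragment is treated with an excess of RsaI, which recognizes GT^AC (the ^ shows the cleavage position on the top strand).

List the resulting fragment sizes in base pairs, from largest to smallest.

97, 35, 9 bp

RsaI sites (GTAC) start at positions 8, 105.
RsaI cuts after base 2 of each site, so after positions 9, 106.
Linear molecule, 2 cuts → 3 fragments:
  1–9 → 9 bp
  10–106 → 97 bp
  107–141 → 35 bp
Sorted largest to smallest: 97, 35, 9 bp.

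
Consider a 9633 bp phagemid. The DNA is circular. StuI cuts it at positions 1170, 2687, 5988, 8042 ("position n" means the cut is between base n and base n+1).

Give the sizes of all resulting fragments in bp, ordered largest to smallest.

Circular molecule, 4 cuts → 4 fragments:
  2687 − 1170 = 1517 bp
  5988 − 2687 = 3301 bp
  8042 − 5988 = 2054 bp
  wrap: 9633 − 8042 + 1170 = 2761 bp
Sorted largest to smallest: 3301, 2761, 2054, 1517 bp.

3301, 2761, 2054, 1517 bp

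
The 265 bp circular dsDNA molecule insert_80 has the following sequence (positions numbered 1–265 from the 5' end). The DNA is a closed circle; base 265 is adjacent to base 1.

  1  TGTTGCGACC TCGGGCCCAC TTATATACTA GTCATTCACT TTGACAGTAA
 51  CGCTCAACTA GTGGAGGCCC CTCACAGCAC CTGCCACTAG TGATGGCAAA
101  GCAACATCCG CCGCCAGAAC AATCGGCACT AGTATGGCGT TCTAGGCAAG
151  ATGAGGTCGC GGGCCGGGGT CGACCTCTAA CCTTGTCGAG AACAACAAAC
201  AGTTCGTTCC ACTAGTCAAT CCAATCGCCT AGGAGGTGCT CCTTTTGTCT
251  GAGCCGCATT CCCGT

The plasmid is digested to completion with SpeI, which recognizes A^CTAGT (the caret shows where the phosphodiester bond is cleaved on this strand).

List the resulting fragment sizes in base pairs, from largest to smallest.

SpeI sites (ACTAGT) start at positions 27, 57, 86, 128, 211.
SpeI cuts after the first base of each site, so after positions 27, 57, 86, 128, 211.
Circular molecule, 5 cuts → 5 fragments:
  28–57 → 30 bp
  58–86 → 29 bp
  87–128 → 42 bp
  129–211 → 83 bp
  212–265 then 1–27 → 54 + 27 = 81 bp
Sorted largest to smallest: 83, 81, 42, 30, 29 bp.

83, 81, 42, 30, 29 bp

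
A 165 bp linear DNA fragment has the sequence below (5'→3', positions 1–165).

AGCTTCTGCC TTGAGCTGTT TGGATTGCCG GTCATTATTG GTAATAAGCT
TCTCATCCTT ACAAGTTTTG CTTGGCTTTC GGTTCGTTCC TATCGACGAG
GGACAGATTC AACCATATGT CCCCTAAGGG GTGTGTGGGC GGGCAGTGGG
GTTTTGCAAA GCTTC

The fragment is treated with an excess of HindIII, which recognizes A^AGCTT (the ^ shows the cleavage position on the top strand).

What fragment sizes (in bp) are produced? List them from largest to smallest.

HindIII sites (AAGCTT) start at positions 46, 159.
HindIII cuts after the first base of each site, so after positions 46, 159.
Linear molecule, 2 cuts → 3 fragments:
  1–46 → 46 bp
  47–159 → 113 bp
  160–165 → 6 bp
Sorted largest to smallest: 113, 46, 6 bp.

113, 46, 6 bp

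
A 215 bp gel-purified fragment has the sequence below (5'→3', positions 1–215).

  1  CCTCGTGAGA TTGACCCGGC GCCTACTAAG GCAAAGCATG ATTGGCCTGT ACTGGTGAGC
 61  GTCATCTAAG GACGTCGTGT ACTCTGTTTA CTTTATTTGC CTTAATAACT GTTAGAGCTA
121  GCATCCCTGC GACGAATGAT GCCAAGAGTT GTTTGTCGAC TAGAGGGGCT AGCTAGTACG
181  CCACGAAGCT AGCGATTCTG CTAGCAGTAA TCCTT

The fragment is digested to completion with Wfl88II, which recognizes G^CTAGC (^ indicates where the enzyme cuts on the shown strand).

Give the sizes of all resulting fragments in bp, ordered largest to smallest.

Wfl88II sites (GCTAGC) start at positions 117, 168, 188, 200.
Wfl88II cuts after the first base of each site, so after positions 117, 168, 188, 200.
Linear molecule, 4 cuts → 5 fragments:
  1–117 → 117 bp
  118–168 → 51 bp
  169–188 → 20 bp
  189–200 → 12 bp
  201–215 → 15 bp
Sorted largest to smallest: 117, 51, 20, 15, 12 bp.

117, 51, 20, 15, 12 bp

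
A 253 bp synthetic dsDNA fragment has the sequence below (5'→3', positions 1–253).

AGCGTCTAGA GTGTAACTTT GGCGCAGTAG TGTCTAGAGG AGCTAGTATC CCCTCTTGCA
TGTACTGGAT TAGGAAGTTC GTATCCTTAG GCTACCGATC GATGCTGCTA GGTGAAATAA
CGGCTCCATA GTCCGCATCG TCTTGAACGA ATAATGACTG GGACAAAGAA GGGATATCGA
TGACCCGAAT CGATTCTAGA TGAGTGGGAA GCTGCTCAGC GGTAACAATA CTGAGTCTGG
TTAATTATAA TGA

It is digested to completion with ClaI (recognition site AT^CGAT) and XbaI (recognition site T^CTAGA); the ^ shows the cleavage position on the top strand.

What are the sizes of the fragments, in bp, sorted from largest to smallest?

ClaI sites (ATCGAT) start at positions 98, 176, 189.
ClaI cuts after base 2 of each site, so after positions 99, 177, 190.
XbaI sites (TCTAGA) start at positions 5, 33, 195.
XbaI cuts after the first base of each site, so after positions 5, 33, 195.
Combined cut positions: 5, 33, 99, 177, 190, 195.
Linear molecule, 6 cuts → 7 fragments:
  1–5 → 5 bp
  6–33 → 28 bp
  34–99 → 66 bp
  100–177 → 78 bp
  178–190 → 13 bp
  191–195 → 5 bp
  196–253 → 58 bp
Sorted largest to smallest: 78, 66, 58, 28, 13, 5, 5 bp.

78, 66, 58, 28, 13, 5, 5 bp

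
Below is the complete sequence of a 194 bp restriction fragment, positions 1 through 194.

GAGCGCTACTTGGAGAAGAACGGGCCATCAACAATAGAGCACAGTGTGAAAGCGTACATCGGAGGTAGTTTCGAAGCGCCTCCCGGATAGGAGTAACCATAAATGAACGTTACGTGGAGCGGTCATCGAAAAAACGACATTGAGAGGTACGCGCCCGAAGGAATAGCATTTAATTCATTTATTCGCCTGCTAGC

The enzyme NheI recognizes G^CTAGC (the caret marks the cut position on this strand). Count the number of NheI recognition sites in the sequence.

1

GCTAGC occurs starting at position 189.
NheI cuts at 1 site.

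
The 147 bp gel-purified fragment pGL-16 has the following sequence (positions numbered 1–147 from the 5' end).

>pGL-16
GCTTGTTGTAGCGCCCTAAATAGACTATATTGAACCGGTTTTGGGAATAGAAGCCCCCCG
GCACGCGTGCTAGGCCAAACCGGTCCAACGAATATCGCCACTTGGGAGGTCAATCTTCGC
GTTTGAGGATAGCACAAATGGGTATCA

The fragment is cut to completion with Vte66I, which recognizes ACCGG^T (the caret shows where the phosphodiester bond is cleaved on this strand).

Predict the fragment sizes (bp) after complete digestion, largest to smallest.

Vte66I sites (ACCGGT) start at positions 34, 79.
Vte66I cuts after base 5 of each site (before the last base), so after positions 38, 83.
Linear molecule, 2 cuts → 3 fragments:
  1–38 → 38 bp
  39–83 → 45 bp
  84–147 → 64 bp
Sorted largest to smallest: 64, 45, 38 bp.

64, 45, 38 bp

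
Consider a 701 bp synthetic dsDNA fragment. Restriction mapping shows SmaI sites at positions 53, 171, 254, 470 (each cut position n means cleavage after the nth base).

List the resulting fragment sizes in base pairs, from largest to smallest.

Linear molecule, 4 cuts → 5 fragments:
  53 − 0 = 53 bp
  171 − 53 = 118 bp
  254 − 171 = 83 bp
  470 − 254 = 216 bp
  701 − 470 = 231 bp
Sorted largest to smallest: 231, 216, 118, 83, 53 bp.

231, 216, 118, 83, 53 bp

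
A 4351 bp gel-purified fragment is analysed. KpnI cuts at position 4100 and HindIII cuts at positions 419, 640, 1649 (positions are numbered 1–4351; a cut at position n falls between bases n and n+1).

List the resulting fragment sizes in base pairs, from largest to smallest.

2451, 1009, 419, 251, 221 bp

Combined cut positions (sorted): 419, 640, 1649, 4100.
Linear molecule, 4 cuts → 5 fragments:
  419 − 0 = 419 bp
  640 − 419 = 221 bp
  1649 − 640 = 1009 bp
  4100 − 1649 = 2451 bp
  4351 − 4100 = 251 bp
Sorted largest to smallest: 2451, 1009, 419, 251, 221 bp.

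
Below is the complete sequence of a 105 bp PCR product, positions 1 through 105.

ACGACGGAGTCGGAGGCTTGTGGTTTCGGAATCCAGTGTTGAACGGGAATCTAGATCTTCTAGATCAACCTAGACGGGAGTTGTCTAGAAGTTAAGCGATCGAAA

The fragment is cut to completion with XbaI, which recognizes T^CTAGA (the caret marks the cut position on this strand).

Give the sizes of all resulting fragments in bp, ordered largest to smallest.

XbaI sites (TCTAGA) start at positions 50, 59, 84.
XbaI cuts after the first base of each site, so after positions 50, 59, 84.
Linear molecule, 3 cuts → 4 fragments:
  1–50 → 50 bp
  51–59 → 9 bp
  60–84 → 25 bp
  85–105 → 21 bp
Sorted largest to smallest: 50, 25, 21, 9 bp.

50, 25, 21, 9 bp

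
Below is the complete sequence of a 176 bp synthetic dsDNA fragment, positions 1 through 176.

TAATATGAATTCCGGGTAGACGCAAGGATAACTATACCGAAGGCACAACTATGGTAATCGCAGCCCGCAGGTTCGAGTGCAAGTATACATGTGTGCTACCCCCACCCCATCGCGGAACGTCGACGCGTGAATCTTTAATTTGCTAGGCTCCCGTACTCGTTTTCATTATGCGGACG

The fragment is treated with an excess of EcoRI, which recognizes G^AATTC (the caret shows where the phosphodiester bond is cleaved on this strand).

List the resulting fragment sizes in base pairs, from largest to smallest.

169, 7 bp

The EcoRI site (GAATTC) starts at position 7.
EcoRI cuts after the first base of each site, so after position 7.
Linear molecule, 1 cut → 2 fragments:
  1–7 → 7 bp
  8–176 → 169 bp
Sorted largest to smallest: 169, 7 bp.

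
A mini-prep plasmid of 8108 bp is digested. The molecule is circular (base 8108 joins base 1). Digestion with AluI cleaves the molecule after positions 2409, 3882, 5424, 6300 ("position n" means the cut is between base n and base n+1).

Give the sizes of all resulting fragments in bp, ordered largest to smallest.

Circular molecule, 4 cuts → 4 fragments:
  3882 − 2409 = 1473 bp
  5424 − 3882 = 1542 bp
  6300 − 5424 = 876 bp
  wrap: 8108 − 6300 + 2409 = 4217 bp
Sorted largest to smallest: 4217, 1542, 1473, 876 bp.

4217, 1542, 1473, 876 bp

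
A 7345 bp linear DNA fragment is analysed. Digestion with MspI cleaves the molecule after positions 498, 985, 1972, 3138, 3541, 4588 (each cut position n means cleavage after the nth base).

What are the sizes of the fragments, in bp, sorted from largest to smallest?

Linear molecule, 6 cuts → 7 fragments:
  498 − 0 = 498 bp
  985 − 498 = 487 bp
  1972 − 985 = 987 bp
  3138 − 1972 = 1166 bp
  3541 − 3138 = 403 bp
  4588 − 3541 = 1047 bp
  7345 − 4588 = 2757 bp
Sorted largest to smallest: 2757, 1166, 1047, 987, 498, 487, 403 bp.

2757, 1166, 1047, 987, 498, 487, 403 bp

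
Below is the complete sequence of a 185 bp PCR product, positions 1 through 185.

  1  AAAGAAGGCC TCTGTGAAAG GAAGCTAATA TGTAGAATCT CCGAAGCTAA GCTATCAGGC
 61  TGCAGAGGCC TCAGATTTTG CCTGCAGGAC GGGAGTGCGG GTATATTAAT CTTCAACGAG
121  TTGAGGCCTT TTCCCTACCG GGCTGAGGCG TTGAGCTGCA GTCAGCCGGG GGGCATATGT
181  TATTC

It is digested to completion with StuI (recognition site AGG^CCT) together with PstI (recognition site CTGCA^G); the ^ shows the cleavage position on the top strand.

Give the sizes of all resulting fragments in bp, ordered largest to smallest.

56, 40, 34, 25, 18, 8, 4 bp

StuI sites (AGGCCT) start at positions 6, 66, 124.
StuI cuts after base 3 of each site, so after positions 8, 68, 126.
PstI sites (CTGCAG) start at positions 60, 82, 156.
PstI cuts after base 5 of each site (before the last base), so after positions 64, 86, 160.
Combined cut positions: 8, 64, 68, 86, 126, 160.
Linear molecule, 6 cuts → 7 fragments:
  1–8 → 8 bp
  9–64 → 56 bp
  65–68 → 4 bp
  69–86 → 18 bp
  87–126 → 40 bp
  127–160 → 34 bp
  161–185 → 25 bp
Sorted largest to smallest: 56, 40, 34, 25, 18, 8, 4 bp.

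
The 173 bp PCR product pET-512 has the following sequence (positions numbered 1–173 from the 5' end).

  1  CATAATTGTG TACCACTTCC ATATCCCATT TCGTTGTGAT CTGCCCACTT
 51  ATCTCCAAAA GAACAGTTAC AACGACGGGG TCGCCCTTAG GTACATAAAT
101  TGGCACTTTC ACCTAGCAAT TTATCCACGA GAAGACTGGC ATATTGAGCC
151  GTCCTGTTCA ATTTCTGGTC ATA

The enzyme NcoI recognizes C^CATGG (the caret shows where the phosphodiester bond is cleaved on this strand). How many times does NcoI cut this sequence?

No occurrence of CCATGG is present in the sequence.
NcoI does not cut: 0 sites.

0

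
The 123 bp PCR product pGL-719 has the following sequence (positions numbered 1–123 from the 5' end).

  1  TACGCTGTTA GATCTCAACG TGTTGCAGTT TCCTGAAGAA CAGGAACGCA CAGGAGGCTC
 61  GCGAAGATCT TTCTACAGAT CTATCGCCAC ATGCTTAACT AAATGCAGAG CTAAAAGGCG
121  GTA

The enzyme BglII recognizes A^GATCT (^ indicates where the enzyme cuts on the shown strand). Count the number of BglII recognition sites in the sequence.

AGATCT occurs starting at positions 10, 65, 77.
BglII cuts at 3 sites.

3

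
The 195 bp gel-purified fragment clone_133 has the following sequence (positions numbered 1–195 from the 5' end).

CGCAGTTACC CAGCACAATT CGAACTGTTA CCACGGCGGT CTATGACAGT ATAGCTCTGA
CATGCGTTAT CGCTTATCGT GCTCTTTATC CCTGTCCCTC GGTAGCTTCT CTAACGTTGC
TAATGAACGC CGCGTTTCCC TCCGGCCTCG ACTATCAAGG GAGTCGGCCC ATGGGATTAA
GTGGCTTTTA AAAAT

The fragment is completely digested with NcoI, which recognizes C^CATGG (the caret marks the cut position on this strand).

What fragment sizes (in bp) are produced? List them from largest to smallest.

169, 26 bp

The NcoI site (CCATGG) starts at position 169.
NcoI cuts after the first base of each site, so after position 169.
Linear molecule, 1 cut → 2 fragments:
  1–169 → 169 bp
  170–195 → 26 bp
Sorted largest to smallest: 169, 26 bp.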